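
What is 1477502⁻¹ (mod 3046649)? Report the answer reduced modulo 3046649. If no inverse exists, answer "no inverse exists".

Run Euclid on (3046649, 1477502):
3046649 = 2·1477502 + 91645
1477502 = 16·91645 + 11182
91645 = 8·11182 + 2189
11182 = 5·2189 + 237
2189 = 9·237 + 56
237 = 4·56 + 13
56 = 4·13 + 4
13 = 3·4 + 1
4 = 4·1 + 0
The gcd is 1. Working backward:
1 = 13 − 3·4
1 = −3·56 + 13·13
1 = 13·237 − 55·56
1 = −55·2189 + 508·237
1 = 508·11182 − 2595·2189
1 = −2595·91645 + 21268·11182
1 = 21268·1477502 − 342883·91645
1 = −342883·3046649 + 707034·1477502
So 1477502·707034 ≡ 1 (mod 3046649).

707034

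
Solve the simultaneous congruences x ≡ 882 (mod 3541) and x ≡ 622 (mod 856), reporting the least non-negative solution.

666590

Write x = 882 + 3541·k. Then 3541·k ≡ 622 − 882 ≡ 596 (mod 856).
Need 3541⁻¹ mod 856. Extended Euclid on (856, 117):
856 = 7*117 + 37
117 = 3*37 + 6
37 = 6*6 + 1
6 = 6*1 + 0
Back-substitute:
1 = 37 − 6·6
1 = −6·117 + 19·37
1 = 19·856 − 139·117
3541⁻¹ ≡ 717 (mod 856), so k ≡ 717·596 ≡ 188 (mod 856).
x = 882 + 3541·188 = 666590.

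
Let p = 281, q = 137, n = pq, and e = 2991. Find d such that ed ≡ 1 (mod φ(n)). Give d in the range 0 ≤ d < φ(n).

φ(n) = (p−1)(q−1) = 280·136 = 38080.
Need d with 2991·d ≡ 1 (mod 38080). Apply the extended Euclidean algorithm:
38080 = 12×2991 + 2188
2991 = 1×2188 + 803
2188 = 2×803 + 582
803 = 1×582 + 221
582 = 2×221 + 140
221 = 1×140 + 81
140 = 1×81 + 59
81 = 1×59 + 22
59 = 2×22 + 15
22 = 1×15 + 7
15 = 2×7 + 1
7 = 7×1 + 0
Back-substitute:
1 = 15 − 2·7
1 = −2·22 + 3·15
1 = 3·59 − 8·22
1 = −8·81 + 11·59
1 = 11·140 − 19·81
1 = −19·221 + 30·140
1 = 30·582 − 79·221
1 = −79·803 + 109·582
1 = 109·2188 − 297·803
1 = −297·2991 + 406·2188
1 = 406·38080 − 5169·2991
So 2991·(-5169) ≡ 1 (mod 38080), hence d ≡ -5169 ≡ 32911 (mod 38080).

32911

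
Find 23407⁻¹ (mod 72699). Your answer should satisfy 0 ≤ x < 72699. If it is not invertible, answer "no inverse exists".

Run Euclid on (72699, 23407):
72699 = 3*23407 + 2478
23407 = 9*2478 + 1105
2478 = 2*1105 + 268
1105 = 4*268 + 33
268 = 8*33 + 4
33 = 8*4 + 1
4 = 4*1 + 0
gcd = 1, so the inverse exists. Back-substitute:
1 = 33 − 8·4
1 = −8·268 + 65·33
1 = 65·1105 − 268·268
1 = −268·2478 + 601·1105
1 = 601·23407 − 5677·2478
1 = −5677·72699 + 17632·23407
So 23407·17632 ≡ 1 (mod 72699).

17632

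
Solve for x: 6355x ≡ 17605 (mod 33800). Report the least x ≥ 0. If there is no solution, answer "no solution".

First find gcd(6355, 33800):
33800 = 5*6355 + 2025
6355 = 3*2025 + 280
2025 = 7*280 + 65
280 = 4*65 + 20
65 = 3*20 + 5
20 = 4*5 + 0
gcd = 5 and 5 | 17605, so solutions exist. Divide through by 5: 1271x ≡ 3521 (mod 6760).
Now find 1271⁻¹ mod 6760:
6760 = 5·1271 + 405
1271 = 3·405 + 56
405 = 7·56 + 13
56 = 4·13 + 4
13 = 3·4 + 1
4 = 4·1 + 0
Back-substitute:
1 = 13 − 3·4
1 = −3·56 + 13·13
1 = 13·405 − 94·56
1 = −94·1271 + 295·405
1 = 295·6760 − 1569·1271
So 1271·(-1569) ≡ 1 (mod 6760), i.e. 1271⁻¹ ≡ 5191.
Then x ≡ 5191·3521 ≡ 5231 (mod 6760); the smallest non-negative solution is x = 5231.

5231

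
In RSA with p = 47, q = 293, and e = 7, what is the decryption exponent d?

φ(n) = (p−1)(q−1) = 46·292 = 13432.
Need d with 7·d ≡ 1 (mod 13432). Apply the extended Euclidean algorithm:
13432 = 1918×7 + 6
7 = 1×6 + 1
6 = 6×1 + 0
Back-substitute:
1 = 7 − 6
1 = −13432 + 1919·7
So 7·1919 ≡ 1 (mod 13432), hence d = 1919.

1919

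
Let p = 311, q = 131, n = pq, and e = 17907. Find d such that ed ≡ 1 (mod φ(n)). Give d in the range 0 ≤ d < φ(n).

φ(n) = (p−1)(q−1) = 310·130 = 40300.
Need d with 17907·d ≡ 1 (mod 40300). Apply the extended Euclidean algorithm:
40300 = 2·17907 + 4486
17907 = 3·4486 + 4449
4486 = 1·4449 + 37
4449 = 120·37 + 9
37 = 4·9 + 1
9 = 9·1 + 0
Back-substitute:
1 = 37 − 4·9
1 = −4·4449 + 481·37
1 = 481·4486 − 485·4449
1 = −485·17907 + 1936·4486
1 = 1936·40300 − 4357·17907
So 17907·(-4357) ≡ 1 (mod 40300), hence d ≡ -4357 ≡ 35943 (mod 40300).

35943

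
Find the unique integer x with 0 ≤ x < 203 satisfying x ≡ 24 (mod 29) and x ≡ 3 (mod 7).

Write x = 24 + 29·k. Then 29·k ≡ 3 − 24 ≡ 0 (mod 7).
Need 29⁻¹ mod 7. Extended Euclid on (7, 1):
7 = 7*1 + 0
29⁻¹ ≡ 1 (mod 7), so k ≡ 1·0 ≡ 0 (mod 7).
x = 24 + 29·0 = 24.

24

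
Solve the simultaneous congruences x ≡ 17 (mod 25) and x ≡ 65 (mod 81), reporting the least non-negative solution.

1442

Write x = 17 + 25·k. Then 25·k ≡ 65 − 17 ≡ 48 (mod 81).
Need 25⁻¹ mod 81. Extended Euclid on (81, 25):
81 = 3*25 + 6
25 = 4*6 + 1
6 = 6*1 + 0
Back-substitute:
1 = 25 − 4·6
1 = −4·81 + 13·25
25⁻¹ ≡ 13 (mod 81), so k ≡ 13·48 ≡ 57 (mod 81).
x = 17 + 25·57 = 1442.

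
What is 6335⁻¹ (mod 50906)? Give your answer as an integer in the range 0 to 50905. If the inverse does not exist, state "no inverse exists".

21849

Apply the Euclidean algorithm to 50906 and 6335:
50906 = 8·6335 + 226
6335 = 28·226 + 7
226 = 32·7 + 2
7 = 3·2 + 1
2 = 2·1 + 0
Since gcd(6335, 50906) = 1, back-substitute to write 1 as a combination:
1 = 7 − 3·2
1 = −3·226 + 97·7
1 = 97·6335 − 2719·226
1 = −2719·50906 + 21849·6335
So 6335·21849 ≡ 1 (mod 50906).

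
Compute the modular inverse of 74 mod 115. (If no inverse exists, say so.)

Extended Euclidean algorithm:
115 = 1×74 + 41
74 = 1×41 + 33
41 = 1×33 + 8
33 = 4×8 + 1
8 = 8×1 + 0
The gcd is 1. Working backward:
1 = 33 − 4·8
1 = −4·41 + 5·33
1 = 5·74 − 9·41
1 = −9·115 + 14·74
So 74·14 ≡ 1 (mod 115).

14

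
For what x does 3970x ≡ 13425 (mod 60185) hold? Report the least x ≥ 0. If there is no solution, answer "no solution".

6507

First find gcd(3970, 60185):
60185 = 15×3970 + 635
3970 = 6×635 + 160
635 = 3×160 + 155
160 = 1×155 + 5
155 = 31×5 + 0
gcd = 5 and 5 | 13425, so solutions exist. Divide through by 5: 794x ≡ 2685 (mod 12037).
Now find 794⁻¹ mod 12037:
12037 = 15*794 + 127
794 = 6*127 + 32
127 = 3*32 + 31
32 = 1*31 + 1
31 = 31*1 + 0
Back-substitute:
1 = 32 − 31
1 = −127 + 4·32
1 = 4·794 − 25·127
1 = −25·12037 + 379·794
So 794⁻¹ ≡ 379 (mod 12037).
Then x ≡ 379·2685 ≡ 6507 (mod 12037); the smallest non-negative solution is x = 6507.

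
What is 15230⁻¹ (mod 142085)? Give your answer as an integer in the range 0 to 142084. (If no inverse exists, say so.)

Euclidean algorithm on 142085, 15230:
142085 = 9×15230 + 5015
15230 = 3×5015 + 185
5015 = 27×185 + 20
185 = 9×20 + 5
20 = 4×5 + 0
gcd(15230, 142085) = 5 ≠ 1, so 15230 has no multiplicative inverse modulo 142085.

no inverse exists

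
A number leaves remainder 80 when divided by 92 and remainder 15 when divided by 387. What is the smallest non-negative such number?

Write x = 80 + 92·k. Then 92·k ≡ 15 − 80 ≡ 322 (mod 387).
Need 92⁻¹ mod 387. Extended Euclid on (387, 92):
387 = 4·92 + 19
92 = 4·19 + 16
19 = 1·16 + 3
16 = 5·3 + 1
3 = 3·1 + 0
Back-substitute:
1 = 16 − 5·3
1 = −5·19 + 6·16
1 = 6·92 − 29·19
1 = −29·387 + 122·92
92⁻¹ ≡ 122 (mod 387), so k ≡ 122·322 ≡ 197 (mod 387).
x = 80 + 92·197 = 18204.

18204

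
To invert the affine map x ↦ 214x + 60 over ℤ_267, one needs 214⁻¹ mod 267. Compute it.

136

Extended Euclidean algorithm:
267 = 1×214 + 53
214 = 4×53 + 2
53 = 26×2 + 1
2 = 2×1 + 0
The gcd is 1. Working backward:
1 = 53 − 26·2
1 = −26·214 + 105·53
1 = 105·267 − 131·214
Thus 214·(-131) ≡ 1 (mod 267); reducing, -131 mod 267 = 136.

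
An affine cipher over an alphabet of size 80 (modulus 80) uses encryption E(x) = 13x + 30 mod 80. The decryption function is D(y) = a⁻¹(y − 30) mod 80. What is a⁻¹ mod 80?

37

gcd(80, 13) by repeated division:
80 = 6*13 + 2
13 = 6*2 + 1
2 = 2*1 + 0
The gcd is 1. Working backward:
1 = 13 − 6·2
1 = −6·80 + 37·13
So 13·37 ≡ 1 (mod 80).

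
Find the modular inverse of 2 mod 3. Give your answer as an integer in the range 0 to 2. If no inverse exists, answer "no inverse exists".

2

gcd(3, 2) by repeated division:
3 = 1*2 + 1
2 = 2*1 + 0
gcd = 1, so the inverse exists. Back-substitute:
1 = 3 − 2
Hence 2⁻¹ ≡ -1 ≡ 2 (mod 3).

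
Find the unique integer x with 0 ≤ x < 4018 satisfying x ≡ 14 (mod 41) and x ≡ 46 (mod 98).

3868

Write x = 14 + 41·k. Then 41·k ≡ 46 − 14 ≡ 32 (mod 98).
Need 41⁻¹ mod 98. Extended Euclid on (98, 41):
98 = 2×41 + 16
41 = 2×16 + 9
16 = 1×9 + 7
9 = 1×7 + 2
7 = 3×2 + 1
2 = 2×1 + 0
Back-substitute:
1 = 7 − 3·2
1 = −3·9 + 4·7
1 = 4·16 − 7·9
1 = −7·41 + 18·16
1 = 18·98 − 43·41
41⁻¹ ≡ 55 (mod 98), so k ≡ 55·32 ≡ 94 (mod 98).
x = 14 + 41·94 = 3868.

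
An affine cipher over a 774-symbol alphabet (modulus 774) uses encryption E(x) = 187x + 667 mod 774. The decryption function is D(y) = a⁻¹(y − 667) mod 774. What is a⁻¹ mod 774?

Apply the Euclidean algorithm to 774 and 187:
774 = 4×187 + 26
187 = 7×26 + 5
26 = 5×5 + 1
5 = 5×1 + 0
gcd = 1, so the inverse exists. Back-substitute:
1 = 26 − 5·5
1 = −5·187 + 36·26
1 = 36·774 − 149·187
Thus 187·(-149) ≡ 1 (mod 774); reducing, -149 mod 774 = 625.

625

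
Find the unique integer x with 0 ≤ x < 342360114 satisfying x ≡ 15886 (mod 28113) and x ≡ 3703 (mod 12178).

Write x = 15886 + 28113·k. Then 28113·k ≡ 3703 − 15886 ≡ 12173 (mod 12178).
Need 28113⁻¹ mod 12178. Extended Euclid on (12178, 3757):
12178 = 3·3757 + 907
3757 = 4·907 + 129
907 = 7·129 + 4
129 = 32·4 + 1
4 = 4·1 + 0
Back-substitute:
1 = 129 − 32·4
1 = −32·907 + 225·129
1 = 225·3757 − 932·907
1 = −932·12178 + 3021·3757
28113⁻¹ ≡ 3021 (mod 12178), so k ≡ 3021·12173 ≡ 9251 (mod 12178).
x = 15886 + 28113·9251 = 260089249.

260089249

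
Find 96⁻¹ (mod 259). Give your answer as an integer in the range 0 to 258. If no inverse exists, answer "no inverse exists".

Apply the Euclidean algorithm to 259 and 96:
259 = 2×96 + 67
96 = 1×67 + 29
67 = 2×29 + 9
29 = 3×9 + 2
9 = 4×2 + 1
2 = 2×1 + 0
gcd = 1, so the inverse exists. Back-substitute:
1 = 9 − 4·2
1 = −4·29 + 13·9
1 = 13·67 − 30·29
1 = −30·96 + 43·67
1 = 43·259 − 116·96
Hence 96⁻¹ ≡ -116 ≡ 143 (mod 259).

143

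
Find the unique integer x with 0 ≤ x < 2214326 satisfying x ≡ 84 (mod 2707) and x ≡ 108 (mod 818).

Write x = 84 + 2707·k. Then 2707·k ≡ 108 − 84 ≡ 24 (mod 818).
Need 2707⁻¹ mod 818. Extended Euclid on (818, 253):
818 = 3×253 + 59
253 = 4×59 + 17
59 = 3×17 + 8
17 = 2×8 + 1
8 = 8×1 + 0
Back-substitute:
1 = 17 − 2·8
1 = −2·59 + 7·17
1 = 7·253 − 30·59
1 = −30·818 + 97·253
2707⁻¹ ≡ 97 (mod 818), so k ≡ 97·24 ≡ 692 (mod 818).
x = 84 + 2707·692 = 1873328.

1873328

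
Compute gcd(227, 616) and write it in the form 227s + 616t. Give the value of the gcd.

1

Euclidean algorithm:
616 = 2×227 + 162
227 = 1×162 + 65
162 = 2×65 + 32
65 = 2×32 + 1
32 = 32×1 + 0
gcd(227, 616) = 1.
Working backward:
1 = 65 − 2·32
1 = −2·162 + 5·65
1 = 5·227 − 7·162
1 = −7·616 + 19·227
So 1 = (-7)·616 + (19)·227.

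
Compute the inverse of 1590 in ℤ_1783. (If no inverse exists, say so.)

194

gcd(1783, 1590) by repeated division:
1783 = 1*1590 + 193
1590 = 8*193 + 46
193 = 4*46 + 9
46 = 5*9 + 1
9 = 9*1 + 0
Since gcd(1590, 1783) = 1, back-substitute to write 1 as a combination:
1 = 46 − 5·9
1 = −5·193 + 21·46
1 = 21·1590 − 173·193
1 = −173·1783 + 194·1590
So 1590·194 ≡ 1 (mod 1783).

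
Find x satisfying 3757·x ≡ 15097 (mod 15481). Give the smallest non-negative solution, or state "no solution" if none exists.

First find gcd(3757, 15481):
15481 = 4*3757 + 453
3757 = 8*453 + 133
453 = 3*133 + 54
133 = 2*54 + 25
54 = 2*25 + 4
25 = 6*4 + 1
4 = 4*1 + 0
gcd = 1, so a unique solution mod 15481 exists.
Back-substitute for the Bézout coefficients:
1 = 25 − 6·4
1 = −6·54 + 13·25
1 = 13·133 − 32·54
1 = −32·453 + 109·133
1 = 109·3757 − 904·453
1 = −904·15481 + 3725·3757
So 3757·(3725) ≡ 1 (mod 15481), giving 3757⁻¹ ≡ 3725.
x ≡ 3757⁻¹·15097 ≡ 3725·15097 ≡ 9333 (mod 15481).

9333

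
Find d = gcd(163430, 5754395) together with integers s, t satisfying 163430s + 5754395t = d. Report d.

5

Repeated division:
5754395 = 35*163430 + 34345
163430 = 4*34345 + 26050
34345 = 1*26050 + 8295
26050 = 3*8295 + 1165
8295 = 7*1165 + 140
1165 = 8*140 + 45
140 = 3*45 + 5
45 = 9*5 + 0
gcd(163430, 5754395) = 5.
Working backward:
5 = 140 − 3·45
5 = −3·1165 + 25·140
5 = 25·8295 − 178·1165
5 = −178·26050 + 559·8295
5 = 559·34345 − 737·26050
5 = −737·163430 + 3507·34345
5 = 3507·5754395 − 123482·163430
So 5 = (3507)·5754395 + (-123482)·163430.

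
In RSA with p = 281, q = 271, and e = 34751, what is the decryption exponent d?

φ(n) = (p−1)(q−1) = 280·270 = 75600.
Need d with 34751·d ≡ 1 (mod 75600). Apply the extended Euclidean algorithm:
75600 = 2×34751 + 6098
34751 = 5×6098 + 4261
6098 = 1×4261 + 1837
4261 = 2×1837 + 587
1837 = 3×587 + 76
587 = 7×76 + 55
76 = 1×55 + 21
55 = 2×21 + 13
21 = 1×13 + 8
13 = 1×8 + 5
8 = 1×5 + 3
5 = 1×3 + 2
3 = 1×2 + 1
2 = 2×1 + 0
Back-substitute:
1 = 3 − 2
1 = −5 + 2·3
1 = 2·8 − 3·5
1 = −3·13 + 5·8
1 = 5·21 − 8·13
1 = −8·55 + 21·21
1 = 21·76 − 29·55
1 = −29·587 + 224·76
1 = 224·1837 − 701·587
1 = −701·4261 + 1626·1837
1 = 1626·6098 − 2327·4261
1 = −2327·34751 + 13261·6098
1 = 13261·75600 − 28849·34751
So 34751·(-28849) ≡ 1 (mod 75600), hence d ≡ -28849 ≡ 46751 (mod 75600).

46751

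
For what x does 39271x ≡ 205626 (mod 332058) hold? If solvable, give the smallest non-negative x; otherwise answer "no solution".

First find gcd(39271, 332058):
332058 = 8×39271 + 17890
39271 = 2×17890 + 3491
17890 = 5×3491 + 435
3491 = 8×435 + 11
435 = 39×11 + 6
11 = 1×6 + 5
6 = 1×5 + 1
5 = 5×1 + 0
gcd = 1, so a unique solution mod 332058 exists.
Back-substitute for the Bézout coefficients:
1 = 6 − 5
1 = −11 + 2·6
1 = 2·435 − 79·11
1 = −79·3491 + 634·435
1 = 634·17890 − 3249·3491
1 = −3249·39271 + 7132·17890
1 = 7132·332058 − 60305·39271
So 39271·(-60305) ≡ 1 (mod 332058), giving 39271⁻¹ ≡ 271753.
x ≡ 39271⁻¹·205626 ≡ 271753·205626 ≡ 98022 (mod 332058).

98022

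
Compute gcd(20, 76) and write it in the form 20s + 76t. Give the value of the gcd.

Repeated division:
76 = 3·20 + 16
20 = 1·16 + 4
16 = 4·4 + 0
gcd(20, 76) = 4.
Express as a combination:
4 = 20 − 16
4 = −76 + 4·20
So 4 = (-1)·76 + (4)·20.

4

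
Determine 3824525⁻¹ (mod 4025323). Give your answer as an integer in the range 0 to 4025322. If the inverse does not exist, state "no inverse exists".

Run Euclid on (4025323, 3824525):
4025323 = 1*3824525 + 200798
3824525 = 19*200798 + 9363
200798 = 21*9363 + 4175
9363 = 2*4175 + 1013
4175 = 4*1013 + 123
1013 = 8*123 + 29
123 = 4*29 + 7
29 = 4*7 + 1
7 = 7*1 + 0
gcd = 1, so the inverse exists. Back-substitute:
1 = 29 − 4·7
1 = −4·123 + 17·29
1 = 17·1013 − 140·123
1 = −140·4175 + 577·1013
1 = 577·9363 − 1294·4175
1 = −1294·200798 + 27751·9363
1 = 27751·3824525 − 528563·200798
1 = −528563·4025323 + 556314·3824525
So 3824525·556314 ≡ 1 (mod 4025323).

556314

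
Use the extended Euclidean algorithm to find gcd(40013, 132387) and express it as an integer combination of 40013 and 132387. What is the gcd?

Apply Euclid's algorithm to 132387 and 40013:
132387 = 3*40013 + 12348
40013 = 3*12348 + 2969
12348 = 4*2969 + 472
2969 = 6*472 + 137
472 = 3*137 + 61
137 = 2*61 + 15
61 = 4*15 + 1
15 = 15*1 + 0
gcd(40013, 132387) = 1.
Back-substituting:
1 = 61 − 4·15
1 = −4·137 + 9·61
1 = 9·472 − 31·137
1 = −31·2969 + 195·472
1 = 195·12348 − 811·2969
1 = −811·40013 + 2628·12348
1 = 2628·132387 − 8695·40013
So 1 = (2628)·132387 + (-8695)·40013.

1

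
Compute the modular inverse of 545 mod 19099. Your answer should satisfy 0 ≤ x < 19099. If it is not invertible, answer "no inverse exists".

13527

gcd(19099, 545) by repeated division:
19099 = 35×545 + 24
545 = 22×24 + 17
24 = 1×17 + 7
17 = 2×7 + 3
7 = 2×3 + 1
3 = 3×1 + 0
gcd = 1, so the inverse exists. Back-substitute:
1 = 7 − 2·3
1 = −2·17 + 5·7
1 = 5·24 − 7·17
1 = −7·545 + 159·24
1 = 159·19099 − 5572·545
So 545·(-5572) ≡ 1 (mod 19099), and -5572 ≡ 13527 (mod 19099).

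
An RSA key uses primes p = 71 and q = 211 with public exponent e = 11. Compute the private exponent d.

10691

φ(n) = (p−1)(q−1) = 70·210 = 14700.
Need d with 11·d ≡ 1 (mod 14700). Apply the extended Euclidean algorithm:
14700 = 1336×11 + 4
11 = 2×4 + 3
4 = 1×3 + 1
3 = 3×1 + 0
Back-substitute:
1 = 4 − 3
1 = −11 + 3·4
1 = 3·14700 − 4009·11
So 11·(-4009) ≡ 1 (mod 14700), hence d ≡ -4009 ≡ 10691 (mod 14700).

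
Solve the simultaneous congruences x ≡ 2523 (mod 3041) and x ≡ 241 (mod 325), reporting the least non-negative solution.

Write x = 2523 + 3041·k. Then 3041·k ≡ 241 − 2523 ≡ 318 (mod 325).
Need 3041⁻¹ mod 325. Extended Euclid on (325, 116):
325 = 2*116 + 93
116 = 1*93 + 23
93 = 4*23 + 1
23 = 23*1 + 0
Back-substitute:
1 = 93 − 4·23
1 = −4·116 + 5·93
1 = 5·325 − 14·116
3041⁻¹ ≡ 311 (mod 325), so k ≡ 311·318 ≡ 98 (mod 325).
x = 2523 + 3041·98 = 300541.

300541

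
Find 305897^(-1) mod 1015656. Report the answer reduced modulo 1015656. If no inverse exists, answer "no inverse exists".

814505

Apply the Euclidean algorithm to 1015656 and 305897:
1015656 = 3*305897 + 97965
305897 = 3*97965 + 12002
97965 = 8*12002 + 1949
12002 = 6*1949 + 308
1949 = 6*308 + 101
308 = 3*101 + 5
101 = 20*5 + 1
5 = 5*1 + 0
Since gcd(305897, 1015656) = 1, back-substitute to write 1 as a combination:
1 = 101 − 20·5
1 = −20·308 + 61·101
1 = 61·1949 − 386·308
1 = −386·12002 + 2377·1949
1 = 2377·97965 − 19402·12002
1 = −19402·305897 + 60583·97965
1 = 60583·1015656 − 201151·305897
Hence 305897⁻¹ ≡ -201151 ≡ 814505 (mod 1015656).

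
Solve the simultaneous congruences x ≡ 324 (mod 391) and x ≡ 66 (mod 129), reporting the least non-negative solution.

324

Write x = 324 + 391·k. Then 391·k ≡ 66 − 324 ≡ 0 (mod 129).
Need 391⁻¹ mod 129. Extended Euclid on (129, 4):
129 = 32×4 + 1
4 = 4×1 + 0
Back-substitute:
1 = 129 − 32·4
391⁻¹ ≡ 97 (mod 129), so k ≡ 97·0 ≡ 0 (mod 129).
x = 324 + 391·0 = 324.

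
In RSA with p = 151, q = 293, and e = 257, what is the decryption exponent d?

1193

φ(n) = (p−1)(q−1) = 150·292 = 43800.
Need d with 257·d ≡ 1 (mod 43800). Apply the extended Euclidean algorithm:
43800 = 170*257 + 110
257 = 2*110 + 37
110 = 2*37 + 36
37 = 1*36 + 1
36 = 36*1 + 0
Back-substitute:
1 = 37 − 36
1 = −110 + 3·37
1 = 3·257 − 7·110
1 = −7·43800 + 1193·257
So 257·1193 ≡ 1 (mod 43800), hence d = 1193.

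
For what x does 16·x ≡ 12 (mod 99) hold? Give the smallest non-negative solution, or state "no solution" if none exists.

First find gcd(16, 99):
99 = 6·16 + 3
16 = 5·3 + 1
3 = 3·1 + 0
gcd = 1, so a unique solution mod 99 exists.
Back-substitute for the Bézout coefficients:
1 = 16 − 5·3
1 = −5·99 + 31·16
So 16·(31) ≡ 1 (mod 99), giving 16⁻¹ ≡ 31.
x ≡ 16⁻¹·12 ≡ 31·12 ≡ 75 (mod 99).

75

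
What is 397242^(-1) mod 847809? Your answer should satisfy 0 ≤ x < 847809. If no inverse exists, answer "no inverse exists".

Compute gcd(397242, 847809):
847809 = 2×397242 + 53325
397242 = 7×53325 + 23967
53325 = 2×23967 + 5391
23967 = 4×5391 + 2403
5391 = 2×2403 + 585
2403 = 4×585 + 63
585 = 9×63 + 18
63 = 3×18 + 9
18 = 2×9 + 0
The gcd is 9, not 1, hence no inverse exists.

no inverse exists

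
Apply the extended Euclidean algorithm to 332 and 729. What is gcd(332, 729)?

Apply Euclid's algorithm to 729 and 332:
729 = 2×332 + 65
332 = 5×65 + 7
65 = 9×7 + 2
7 = 3×2 + 1
2 = 2×1 + 0
gcd(332, 729) = 1.
Express as a combination:
1 = 7 − 3·2
1 = −3·65 + 28·7
1 = 28·332 − 143·65
1 = −143·729 + 314·332
So 1 = (-143)·729 + (314)·332.

1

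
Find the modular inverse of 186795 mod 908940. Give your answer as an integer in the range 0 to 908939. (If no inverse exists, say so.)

no inverse exists

Compute gcd(186795, 908940):
908940 = 4·186795 + 161760
186795 = 1·161760 + 25035
161760 = 6·25035 + 11550
25035 = 2·11550 + 1935
11550 = 5·1935 + 1875
1935 = 1·1875 + 60
1875 = 31·60 + 15
60 = 4·15 + 0
Since gcd = 15 > 1, 186795 is not a unit mod 908940.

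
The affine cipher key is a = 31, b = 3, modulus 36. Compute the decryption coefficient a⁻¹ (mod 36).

7

Apply the Euclidean algorithm to 36 and 31:
36 = 1*31 + 5
31 = 6*5 + 1
5 = 5*1 + 0
gcd = 1, so the inverse exists. Back-substitute:
1 = 31 − 6·5
1 = −6·36 + 7·31
So 31·7 ≡ 1 (mod 36).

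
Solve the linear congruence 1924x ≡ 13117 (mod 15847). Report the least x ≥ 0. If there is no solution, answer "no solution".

48

First find gcd(1924, 15847):
15847 = 8·1924 + 455
1924 = 4·455 + 104
455 = 4·104 + 39
104 = 2·39 + 26
39 = 1·26 + 13
26 = 2·13 + 0
gcd = 13 and 13 | 13117, so solutions exist. Divide through by 13: 148x ≡ 1009 (mod 1219).
Now find 148⁻¹ mod 1219:
1219 = 8×148 + 35
148 = 4×35 + 8
35 = 4×8 + 3
8 = 2×3 + 2
3 = 1×2 + 1
2 = 2×1 + 0
Back-substitute:
1 = 3 − 2
1 = −8 + 3·3
1 = 3·35 − 13·8
1 = −13·148 + 55·35
1 = 55·1219 − 453·148
So 148·(-453) ≡ 1 (mod 1219), i.e. 148⁻¹ ≡ 766.
Then x ≡ 766·1009 ≡ 48 (mod 1219); the smallest non-negative solution is x = 48.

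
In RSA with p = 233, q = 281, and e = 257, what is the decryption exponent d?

φ(n) = (p−1)(q−1) = 232·280 = 64960.
Need d with 257·d ≡ 1 (mod 64960). Apply the extended Euclidean algorithm:
64960 = 252×257 + 196
257 = 1×196 + 61
196 = 3×61 + 13
61 = 4×13 + 9
13 = 1×9 + 4
9 = 2×4 + 1
4 = 4×1 + 0
Back-substitute:
1 = 9 − 2·4
1 = −2·13 + 3·9
1 = 3·61 − 14·13
1 = −14·196 + 45·61
1 = 45·257 − 59·196
1 = −59·64960 + 14913·257
So 257·14913 ≡ 1 (mod 64960), hence d = 14913.

14913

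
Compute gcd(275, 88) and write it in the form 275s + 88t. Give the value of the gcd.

Apply Euclid's algorithm to 275 and 88:
275 = 3*88 + 11
88 = 8*11 + 0
gcd(275, 88) = 11.
Working backward:
11 = 275 − 3·88
So 11 = (1)·275 + (-3)·88.

11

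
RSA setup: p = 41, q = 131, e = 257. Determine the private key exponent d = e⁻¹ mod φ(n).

φ(n) = (p−1)(q−1) = 40·130 = 5200.
Need d with 257·d ≡ 1 (mod 5200). Apply the extended Euclidean algorithm:
5200 = 20·257 + 60
257 = 4·60 + 17
60 = 3·17 + 9
17 = 1·9 + 8
9 = 1·8 + 1
8 = 8·1 + 0
Back-substitute:
1 = 9 − 8
1 = −17 + 2·9
1 = 2·60 − 7·17
1 = −7·257 + 30·60
1 = 30·5200 − 607·257
So 257·(-607) ≡ 1 (mod 5200), hence d ≡ -607 ≡ 4593 (mod 5200).

4593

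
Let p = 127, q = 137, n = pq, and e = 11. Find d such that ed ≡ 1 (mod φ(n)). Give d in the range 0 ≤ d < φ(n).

φ(n) = (p−1)(q−1) = 126·136 = 17136.
Need d with 11·d ≡ 1 (mod 17136). Apply the extended Euclidean algorithm:
17136 = 1557×11 + 9
11 = 1×9 + 2
9 = 4×2 + 1
2 = 2×1 + 0
Back-substitute:
1 = 9 − 4·2
1 = −4·11 + 5·9
1 = 5·17136 − 7789·11
So 11·(-7789) ≡ 1 (mod 17136), hence d ≡ -7789 ≡ 9347 (mod 17136).

9347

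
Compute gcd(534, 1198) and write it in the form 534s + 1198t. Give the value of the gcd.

Apply Euclid's algorithm to 1198 and 534:
1198 = 2*534 + 130
534 = 4*130 + 14
130 = 9*14 + 4
14 = 3*4 + 2
4 = 2*2 + 0
gcd(534, 1198) = 2.
Back-substituting:
2 = 14 − 3·4
2 = −3·130 + 28·14
2 = 28·534 − 115·130
2 = −115·1198 + 258·534
So 2 = (-115)·1198 + (258)·534.

2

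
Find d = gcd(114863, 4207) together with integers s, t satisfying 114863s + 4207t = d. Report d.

7

Repeated division:
114863 = 27·4207 + 1274
4207 = 3·1274 + 385
1274 = 3·385 + 119
385 = 3·119 + 28
119 = 4·28 + 7
28 = 4·7 + 0
gcd(114863, 4207) = 7.
Express as a combination:
7 = 119 − 4·28
7 = −4·385 + 13·119
7 = 13·1274 − 43·385
7 = −43·4207 + 142·1274
7 = 142·114863 − 3877·4207
So 7 = (142)·114863 + (-3877)·4207.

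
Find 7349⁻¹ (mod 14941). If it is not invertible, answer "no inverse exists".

10637

Apply the Euclidean algorithm to 14941 and 7349:
14941 = 2*7349 + 243
7349 = 30*243 + 59
243 = 4*59 + 7
59 = 8*7 + 3
7 = 2*3 + 1
3 = 3*1 + 0
gcd = 1, so the inverse exists. Back-substitute:
1 = 7 − 2·3
1 = −2·59 + 17·7
1 = 17·243 − 70·59
1 = −70·7349 + 2117·243
1 = 2117·14941 − 4304·7349
Thus 7349·(-4304) ≡ 1 (mod 14941); reducing, -4304 mod 14941 = 10637.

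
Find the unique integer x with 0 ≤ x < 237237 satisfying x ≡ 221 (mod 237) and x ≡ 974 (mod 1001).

Write x = 221 + 237·k. Then 237·k ≡ 974 − 221 ≡ 753 (mod 1001).
Need 237⁻¹ mod 1001. Extended Euclid on (1001, 237):
1001 = 4·237 + 53
237 = 4·53 + 25
53 = 2·25 + 3
25 = 8·3 + 1
3 = 3·1 + 0
Back-substitute:
1 = 25 − 8·3
1 = −8·53 + 17·25
1 = 17·237 − 76·53
1 = −76·1001 + 321·237
237⁻¹ ≡ 321 (mod 1001), so k ≡ 321·753 ≡ 472 (mod 1001).
x = 221 + 237·472 = 112085.

112085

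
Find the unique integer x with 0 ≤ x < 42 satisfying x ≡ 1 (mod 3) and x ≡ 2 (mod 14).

16

Write x = 1 + 3·k. Then 3·k ≡ 2 − 1 ≡ 1 (mod 14).
Need 3⁻¹ mod 14. Extended Euclid on (14, 3):
14 = 4*3 + 2
3 = 1*2 + 1
2 = 2*1 + 0
Back-substitute:
1 = 3 − 2
1 = −14 + 5·3
3⁻¹ ≡ 5 (mod 14), so k ≡ 5·1 ≡ 5 (mod 14).
x = 1 + 3·5 = 16.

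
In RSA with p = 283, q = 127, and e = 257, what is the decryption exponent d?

φ(n) = (p−1)(q−1) = 282·126 = 35532.
Need d with 257·d ≡ 1 (mod 35532). Apply the extended Euclidean algorithm:
35532 = 138·257 + 66
257 = 3·66 + 59
66 = 1·59 + 7
59 = 8·7 + 3
7 = 2·3 + 1
3 = 3·1 + 0
Back-substitute:
1 = 7 − 2·3
1 = −2·59 + 17·7
1 = 17·66 − 19·59
1 = −19·257 + 74·66
1 = 74·35532 − 10231·257
So 257·(-10231) ≡ 1 (mod 35532), hence d ≡ -10231 ≡ 25301 (mod 35532).

25301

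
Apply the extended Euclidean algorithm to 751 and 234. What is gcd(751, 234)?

Repeated division:
751 = 3*234 + 49
234 = 4*49 + 38
49 = 1*38 + 11
38 = 3*11 + 5
11 = 2*5 + 1
5 = 5*1 + 0
gcd(751, 234) = 1.
Back-substituting:
1 = 11 − 2·5
1 = −2·38 + 7·11
1 = 7·49 − 9·38
1 = −9·234 + 43·49
1 = 43·751 − 138·234
So 1 = (43)·751 + (-138)·234.

1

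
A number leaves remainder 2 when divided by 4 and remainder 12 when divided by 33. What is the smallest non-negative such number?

78

Write x = 2 + 4·k. Then 4·k ≡ 12 − 2 ≡ 10 (mod 33).
Need 4⁻¹ mod 33. Extended Euclid on (33, 4):
33 = 8·4 + 1
4 = 4·1 + 0
Back-substitute:
1 = 33 − 8·4
4⁻¹ ≡ 25 (mod 33), so k ≡ 25·10 ≡ 19 (mod 33).
x = 2 + 4·19 = 78.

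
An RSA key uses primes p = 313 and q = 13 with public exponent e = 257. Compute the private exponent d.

641

φ(n) = (p−1)(q−1) = 312·12 = 3744.
Need d with 257·d ≡ 1 (mod 3744). Apply the extended Euclidean algorithm:
3744 = 14*257 + 146
257 = 1*146 + 111
146 = 1*111 + 35
111 = 3*35 + 6
35 = 5*6 + 5
6 = 1*5 + 1
5 = 5*1 + 0
Back-substitute:
1 = 6 − 5
1 = −35 + 6·6
1 = 6·111 − 19·35
1 = −19·146 + 25·111
1 = 25·257 − 44·146
1 = −44·3744 + 641·257
So 257·641 ≡ 1 (mod 3744), hence d = 641.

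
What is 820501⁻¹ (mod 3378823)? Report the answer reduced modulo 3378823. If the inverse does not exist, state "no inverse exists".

1259935

Extended Euclidean algorithm:
3378823 = 4×820501 + 96819
820501 = 8×96819 + 45949
96819 = 2×45949 + 4921
45949 = 9×4921 + 1660
4921 = 2×1660 + 1601
1660 = 1×1601 + 59
1601 = 27×59 + 8
59 = 7×8 + 3
8 = 2×3 + 2
3 = 1×2 + 1
2 = 2×1 + 0
gcd = 1, so the inverse exists. Back-substitute:
1 = 3 − 2
1 = −8 + 3·3
1 = 3·59 − 22·8
1 = −22·1601 + 597·59
1 = 597·1660 − 619·1601
1 = −619·4921 + 1835·1660
1 = 1835·45949 − 17134·4921
1 = −17134·96819 + 36103·45949
1 = 36103·820501 − 305958·96819
1 = −305958·3378823 + 1259935·820501
So 820501·1259935 ≡ 1 (mod 3378823).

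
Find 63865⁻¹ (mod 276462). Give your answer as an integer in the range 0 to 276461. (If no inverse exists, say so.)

gcd(276462, 63865) by repeated division:
276462 = 4×63865 + 21002
63865 = 3×21002 + 859
21002 = 24×859 + 386
859 = 2×386 + 87
386 = 4×87 + 38
87 = 2×38 + 11
38 = 3×11 + 5
11 = 2×5 + 1
5 = 5×1 + 0
Since gcd(63865, 276462) = 1, back-substitute to write 1 as a combination:
1 = 11 − 2·5
1 = −2·38 + 7·11
1 = 7·87 − 16·38
1 = −16·386 + 71·87
1 = 71·859 − 158·386
1 = −158·21002 + 3863·859
1 = 3863·63865 − 11747·21002
1 = −11747·276462 + 50851·63865
So 63865·50851 ≡ 1 (mod 276462).

50851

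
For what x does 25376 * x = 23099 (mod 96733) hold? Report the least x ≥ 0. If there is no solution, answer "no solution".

gcd(25376, 96733):
96733 = 3×25376 + 20605
25376 = 1×20605 + 4771
20605 = 4×4771 + 1521
4771 = 3×1521 + 208
1521 = 7×208 + 65
208 = 3×65 + 13
65 = 5×13 + 0
gcd = 13, but 13 ∤ 23099, so the congruence has no solution.

no solution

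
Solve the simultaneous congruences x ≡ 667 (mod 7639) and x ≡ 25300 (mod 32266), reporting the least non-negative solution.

Write x = 667 + 7639·k. Then 7639·k ≡ 25300 − 667 ≡ 24633 (mod 32266).
Need 7639⁻¹ mod 32266. Extended Euclid on (32266, 7639):
32266 = 4×7639 + 1710
7639 = 4×1710 + 799
1710 = 2×799 + 112
799 = 7×112 + 15
112 = 7×15 + 7
15 = 2×7 + 1
7 = 7×1 + 0
Back-substitute:
1 = 15 − 2·7
1 = −2·112 + 15·15
1 = 15·799 − 107·112
1 = −107·1710 + 229·799
1 = 229·7639 − 1023·1710
1 = −1023·32266 + 4321·7639
7639⁻¹ ≡ 4321 (mod 32266), so k ≡ 4321·24633 ≡ 25925 (mod 32266).
x = 667 + 7639·25925 = 198041742.

198041742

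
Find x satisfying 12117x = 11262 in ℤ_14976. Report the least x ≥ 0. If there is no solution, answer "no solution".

1798

First find gcd(12117, 14976):
14976 = 1×12117 + 2859
12117 = 4×2859 + 681
2859 = 4×681 + 135
681 = 5×135 + 6
135 = 22×6 + 3
6 = 2×3 + 0
gcd = 3 and 3 | 11262, so solutions exist. Divide through by 3: 4039x ≡ 3754 (mod 4992).
Now find 4039⁻¹ mod 4992:
4992 = 1×4039 + 953
4039 = 4×953 + 227
953 = 4×227 + 45
227 = 5×45 + 2
45 = 22×2 + 1
2 = 2×1 + 0
Back-substitute:
1 = 45 − 22·2
1 = −22·227 + 111·45
1 = 111·953 − 466·227
1 = −466·4039 + 1975·953
1 = 1975·4992 − 2441·4039
So 4039·(-2441) ≡ 1 (mod 4992), i.e. 4039⁻¹ ≡ 2551.
Then x ≡ 2551·3754 ≡ 1798 (mod 4992); the smallest non-negative solution is x = 1798.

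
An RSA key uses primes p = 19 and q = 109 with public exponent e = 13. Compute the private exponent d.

1645

φ(n) = (p−1)(q−1) = 18·108 = 1944.
Need d with 13·d ≡ 1 (mod 1944). Apply the extended Euclidean algorithm:
1944 = 149·13 + 7
13 = 1·7 + 6
7 = 1·6 + 1
6 = 6·1 + 0
Back-substitute:
1 = 7 − 6
1 = −13 + 2·7
1 = 2·1944 − 299·13
So 13·(-299) ≡ 1 (mod 1944), hence d ≡ -299 ≡ 1645 (mod 1944).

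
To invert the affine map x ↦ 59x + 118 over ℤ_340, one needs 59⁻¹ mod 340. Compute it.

Extended Euclidean algorithm:
340 = 5*59 + 45
59 = 1*45 + 14
45 = 3*14 + 3
14 = 4*3 + 2
3 = 1*2 + 1
2 = 2*1 + 0
Since gcd(59, 340) = 1, back-substitute to write 1 as a combination:
1 = 3 − 2
1 = −14 + 5·3
1 = 5·45 − 16·14
1 = −16·59 + 21·45
1 = 21·340 − 121·59
Hence 59⁻¹ ≡ -121 ≡ 219 (mod 340).

219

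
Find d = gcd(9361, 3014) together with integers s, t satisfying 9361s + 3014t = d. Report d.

11

Euclidean algorithm:
9361 = 3×3014 + 319
3014 = 9×319 + 143
319 = 2×143 + 33
143 = 4×33 + 11
33 = 3×11 + 0
gcd(9361, 3014) = 11.
Working backward:
11 = 143 − 4·33
11 = −4·319 + 9·143
11 = 9·3014 − 85·319
11 = −85·9361 + 264·3014
So 11 = (-85)·9361 + (264)·3014.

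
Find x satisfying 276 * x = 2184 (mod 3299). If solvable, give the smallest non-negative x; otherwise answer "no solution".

First find gcd(276, 3299):
3299 = 11×276 + 263
276 = 1×263 + 13
263 = 20×13 + 3
13 = 4×3 + 1
3 = 3×1 + 0
gcd = 1, so a unique solution mod 3299 exists.
Back-substitute for the Bézout coefficients:
1 = 13 − 4·3
1 = −4·263 + 81·13
1 = 81·276 − 85·263
1 = −85·3299 + 1016·276
So 276·(1016) ≡ 1 (mod 3299), giving 276⁻¹ ≡ 1016.
x ≡ 276⁻¹·2184 ≡ 1016·2184 ≡ 2016 (mod 3299).

2016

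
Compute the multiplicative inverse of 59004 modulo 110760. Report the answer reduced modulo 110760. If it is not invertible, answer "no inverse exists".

Euclidean algorithm on 110760, 59004:
110760 = 1×59004 + 51756
59004 = 1×51756 + 7248
51756 = 7×7248 + 1020
7248 = 7×1020 + 108
1020 = 9×108 + 48
108 = 2×48 + 12
48 = 4×12 + 0
Since gcd = 12 > 1, 59004 is not a unit mod 110760.

no inverse exists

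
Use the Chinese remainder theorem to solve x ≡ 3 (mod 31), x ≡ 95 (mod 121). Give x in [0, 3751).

Write x = 3 + 31·k. Then 31·k ≡ 95 − 3 ≡ 92 (mod 121).
Need 31⁻¹ mod 121. Extended Euclid on (121, 31):
121 = 3*31 + 28
31 = 1*28 + 3
28 = 9*3 + 1
3 = 3*1 + 0
Back-substitute:
1 = 28 − 9·3
1 = −9·31 + 10·28
1 = 10·121 − 39·31
31⁻¹ ≡ 82 (mod 121), so k ≡ 82·92 ≡ 42 (mod 121).
x = 3 + 31·42 = 1305.

1305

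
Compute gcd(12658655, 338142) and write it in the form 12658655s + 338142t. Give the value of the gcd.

1

Repeated division:
12658655 = 37×338142 + 147401
338142 = 2×147401 + 43340
147401 = 3×43340 + 17381
43340 = 2×17381 + 8578
17381 = 2×8578 + 225
8578 = 38×225 + 28
225 = 8×28 + 1
28 = 28×1 + 0
gcd(12658655, 338142) = 1.
Working backward:
1 = 225 − 8·28
1 = −8·8578 + 305·225
1 = 305·17381 − 618·8578
1 = −618·43340 + 1541·17381
1 = 1541·147401 − 5241·43340
1 = −5241·338142 + 12023·147401
1 = 12023·12658655 − 450092·338142
So 1 = (12023)·12658655 + (-450092)·338142.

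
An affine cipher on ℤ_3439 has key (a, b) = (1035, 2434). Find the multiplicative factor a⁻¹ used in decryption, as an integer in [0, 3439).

834

Extended Euclidean algorithm:
3439 = 3*1035 + 334
1035 = 3*334 + 33
334 = 10*33 + 4
33 = 8*4 + 1
4 = 4*1 + 0
The gcd is 1. Working backward:
1 = 33 − 8·4
1 = −8·334 + 81·33
1 = 81·1035 − 251·334
1 = −251·3439 + 834·1035
So 1035·834 ≡ 1 (mod 3439).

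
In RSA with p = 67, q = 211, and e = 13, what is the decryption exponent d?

φ(n) = (p−1)(q−1) = 66·210 = 13860.
Need d with 13·d ≡ 1 (mod 13860). Apply the extended Euclidean algorithm:
13860 = 1066·13 + 2
13 = 6·2 + 1
2 = 2·1 + 0
Back-substitute:
1 = 13 − 6·2
1 = −6·13860 + 6397·13
So 13·6397 ≡ 1 (mod 13860), hence d = 6397.

6397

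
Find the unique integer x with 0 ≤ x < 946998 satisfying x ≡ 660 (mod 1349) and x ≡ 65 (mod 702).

876161

Write x = 660 + 1349·k. Then 1349·k ≡ 65 − 660 ≡ 107 (mod 702).
Need 1349⁻¹ mod 702. Extended Euclid on (702, 647):
702 = 1*647 + 55
647 = 11*55 + 42
55 = 1*42 + 13
42 = 3*13 + 3
13 = 4*3 + 1
3 = 3*1 + 0
Back-substitute:
1 = 13 − 4·3
1 = −4·42 + 13·13
1 = 13·55 − 17·42
1 = −17·647 + 200·55
1 = 200·702 − 217·647
1349⁻¹ ≡ 485 (mod 702), so k ≡ 485·107 ≡ 649 (mod 702).
x = 660 + 1349·649 = 876161.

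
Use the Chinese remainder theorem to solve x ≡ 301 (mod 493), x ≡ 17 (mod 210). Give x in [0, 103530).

Write x = 301 + 493·k. Then 493·k ≡ 17 − 301 ≡ 136 (mod 210).
Need 493⁻¹ mod 210. Extended Euclid on (210, 73):
210 = 2*73 + 64
73 = 1*64 + 9
64 = 7*9 + 1
9 = 9*1 + 0
Back-substitute:
1 = 64 − 7·9
1 = −7·73 + 8·64
1 = 8·210 − 23·73
493⁻¹ ≡ 187 (mod 210), so k ≡ 187·136 ≡ 22 (mod 210).
x = 301 + 493·22 = 11147.

11147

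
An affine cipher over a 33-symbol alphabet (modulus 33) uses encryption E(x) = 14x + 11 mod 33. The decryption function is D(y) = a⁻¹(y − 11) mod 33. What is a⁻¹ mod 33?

Extended Euclidean algorithm:
33 = 2×14 + 5
14 = 2×5 + 4
5 = 1×4 + 1
4 = 4×1 + 0
Since gcd(14, 33) = 1, back-substitute to write 1 as a combination:
1 = 5 − 4
1 = −14 + 3·5
1 = 3·33 − 7·14
Thus 14·(-7) ≡ 1 (mod 33); reducing, -7 mod 33 = 26.

26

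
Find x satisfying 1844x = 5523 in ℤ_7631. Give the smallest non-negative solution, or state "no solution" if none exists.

2068

First find gcd(1844, 7631):
7631 = 4·1844 + 255
1844 = 7·255 + 59
255 = 4·59 + 19
59 = 3·19 + 2
19 = 9·2 + 1
2 = 2·1 + 0
gcd = 1, so a unique solution mod 7631 exists.
Back-substitute for the Bézout coefficients:
1 = 19 − 9·2
1 = −9·59 + 28·19
1 = 28·255 − 121·59
1 = −121·1844 + 875·255
1 = 875·7631 − 3621·1844
So 1844·(-3621) ≡ 1 (mod 7631), giving 1844⁻¹ ≡ 4010.
x ≡ 1844⁻¹·5523 ≡ 4010·5523 ≡ 2068 (mod 7631).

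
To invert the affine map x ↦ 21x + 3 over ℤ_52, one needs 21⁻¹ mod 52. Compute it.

5

Extended Euclidean algorithm:
52 = 2·21 + 10
21 = 2·10 + 1
10 = 10·1 + 0
gcd = 1, so the inverse exists. Back-substitute:
1 = 21 − 2·10
1 = −2·52 + 5·21
So 21·5 ≡ 1 (mod 52).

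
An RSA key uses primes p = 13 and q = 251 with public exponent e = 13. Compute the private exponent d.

2077

φ(n) = (p−1)(q−1) = 12·250 = 3000.
Need d with 13·d ≡ 1 (mod 3000). Apply the extended Euclidean algorithm:
3000 = 230×13 + 10
13 = 1×10 + 3
10 = 3×3 + 1
3 = 3×1 + 0
Back-substitute:
1 = 10 − 3·3
1 = −3·13 + 4·10
1 = 4·3000 − 923·13
So 13·(-923) ≡ 1 (mod 3000), hence d ≡ -923 ≡ 2077 (mod 3000).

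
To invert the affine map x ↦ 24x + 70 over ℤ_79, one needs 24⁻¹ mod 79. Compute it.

Apply the Euclidean algorithm to 79 and 24:
79 = 3·24 + 7
24 = 3·7 + 3
7 = 2·3 + 1
3 = 3·1 + 0
The gcd is 1. Working backward:
1 = 7 − 2·3
1 = −2·24 + 7·7
1 = 7·79 − 23·24
So 24·(-23) ≡ 1 (mod 79), and -23 ≡ 56 (mod 79).

56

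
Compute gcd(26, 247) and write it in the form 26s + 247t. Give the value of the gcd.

Apply Euclid's algorithm to 247 and 26:
247 = 9×26 + 13
26 = 2×13 + 0
gcd(26, 247) = 13.
Express as a combination:
13 = 247 − 9·26
So 13 = (1)·247 + (-9)·26.

13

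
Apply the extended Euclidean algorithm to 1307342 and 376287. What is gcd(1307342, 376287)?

Euclidean algorithm:
1307342 = 3·376287 + 178481
376287 = 2·178481 + 19325
178481 = 9·19325 + 4556
19325 = 4·4556 + 1101
4556 = 4·1101 + 152
1101 = 7·152 + 37
152 = 4·37 + 4
37 = 9·4 + 1
4 = 4·1 + 0
gcd(1307342, 376287) = 1.
Express as a combination:
1 = 37 − 9·4
1 = −9·152 + 37·37
1 = 37·1101 − 268·152
1 = −268·4556 + 1109·1101
1 = 1109·19325 − 4704·4556
1 = −4704·178481 + 43445·19325
1 = 43445·376287 − 91594·178481
1 = −91594·1307342 + 318227·376287
So 1 = (-91594)·1307342 + (318227)·376287.

1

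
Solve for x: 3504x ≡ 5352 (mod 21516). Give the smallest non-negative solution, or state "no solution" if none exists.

First find gcd(3504, 21516):
21516 = 6*3504 + 492
3504 = 7*492 + 60
492 = 8*60 + 12
60 = 5*12 + 0
gcd = 12 and 12 | 5352, so solutions exist. Divide through by 12: 292x ≡ 446 (mod 1793).
Now find 292⁻¹ mod 1793:
1793 = 6*292 + 41
292 = 7*41 + 5
41 = 8*5 + 1
5 = 5*1 + 0
Back-substitute:
1 = 41 − 8·5
1 = −8·292 + 57·41
1 = 57·1793 − 350·292
So 292·(-350) ≡ 1 (mod 1793), i.e. 292⁻¹ ≡ 1443.
Then x ≡ 1443·446 ≡ 1684 (mod 1793); the smallest non-negative solution is x = 1684.

1684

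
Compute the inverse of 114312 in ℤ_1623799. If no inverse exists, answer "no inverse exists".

222180

Apply the Euclidean algorithm to 1623799 and 114312:
1623799 = 14×114312 + 23431
114312 = 4×23431 + 20588
23431 = 1×20588 + 2843
20588 = 7×2843 + 687
2843 = 4×687 + 95
687 = 7×95 + 22
95 = 4×22 + 7
22 = 3×7 + 1
7 = 7×1 + 0
The gcd is 1. Working backward:
1 = 22 − 3·7
1 = −3·95 + 13·22
1 = 13·687 − 94·95
1 = −94·2843 + 389·687
1 = 389·20588 − 2817·2843
1 = −2817·23431 + 3206·20588
1 = 3206·114312 − 15641·23431
1 = −15641·1623799 + 222180·114312
So 114312·222180 ≡ 1 (mod 1623799).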